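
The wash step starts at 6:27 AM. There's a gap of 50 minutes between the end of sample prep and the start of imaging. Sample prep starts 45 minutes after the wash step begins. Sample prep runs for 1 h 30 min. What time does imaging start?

Sample prep starts at 6:27 AM + 45 min = 7:12 AM.
Sample prep ends at 7:12 AM + 90 min = 8:42 AM.
Imaging starts at 8:42 AM + 50 min = 9:32 AM.

9:32 AM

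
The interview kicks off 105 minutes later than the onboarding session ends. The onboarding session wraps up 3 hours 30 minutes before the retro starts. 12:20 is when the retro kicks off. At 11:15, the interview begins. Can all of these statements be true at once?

No

The onboarding session ends at 12:20 − 210 min = 08:50.
The interview starts at 08:50 + 105 min = 10:35.
But the interview is also said to start at 11:15 — a 40-minute conflict.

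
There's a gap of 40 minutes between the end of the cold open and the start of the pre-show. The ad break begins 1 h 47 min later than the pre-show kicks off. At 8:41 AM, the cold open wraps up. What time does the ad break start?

The pre-show starts at 8:41 AM + 40 min = 9:21 AM.
The ad break starts at 9:21 AM + 107 min = 11:08 AM.

11:08 AM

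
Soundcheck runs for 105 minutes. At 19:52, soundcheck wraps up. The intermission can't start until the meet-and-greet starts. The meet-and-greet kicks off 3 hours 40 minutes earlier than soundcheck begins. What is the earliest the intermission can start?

14:27

Soundcheck starts at 19:52 − 105 min = 18:07.
The meet-and-greet starts at 18:07 − 220 min = 14:27.
The intermission is bounded by the meet-and-greet, so the earliest it can start is 14:27.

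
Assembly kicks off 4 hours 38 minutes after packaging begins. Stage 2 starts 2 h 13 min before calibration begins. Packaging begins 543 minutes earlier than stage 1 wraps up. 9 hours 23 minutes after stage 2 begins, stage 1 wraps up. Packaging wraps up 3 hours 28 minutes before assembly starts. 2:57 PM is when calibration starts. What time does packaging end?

2:14 PM

Stage 2 starts at 2:57 PM − 133 min = 12:44 PM.
Stage 1 ends at 12:44 PM + 563 min = 10:07 PM.
Packaging starts at 10:07 PM − 543 min = 1:04 PM.
Assembly starts at 1:04 PM + 278 min = 5:42 PM.
Packaging ends at 5:42 PM − 208 min = 2:14 PM.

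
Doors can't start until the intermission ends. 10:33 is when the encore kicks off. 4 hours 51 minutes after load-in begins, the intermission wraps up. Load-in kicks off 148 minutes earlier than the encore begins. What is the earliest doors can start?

Load-in starts at 10:33 − 148 min = 08:05.
The intermission ends at 08:05 + 291 min = 12:56.
Doors is bounded by the intermission, so the earliest it can start is 12:56.

12:56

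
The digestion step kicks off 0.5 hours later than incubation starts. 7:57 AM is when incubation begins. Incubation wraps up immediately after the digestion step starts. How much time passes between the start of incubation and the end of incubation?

half an hour

The digestion step starts at 7:57 AM + 30 min = 8:27 AM.
So incubation ends at 8:27 AM.
From 7:57 AM to 8:27 AM is half an hour.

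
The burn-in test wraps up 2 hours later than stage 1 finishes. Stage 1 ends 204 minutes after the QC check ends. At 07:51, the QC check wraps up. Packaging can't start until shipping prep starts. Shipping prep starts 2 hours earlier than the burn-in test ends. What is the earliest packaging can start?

11:15

Stage 1 ends at 07:51 + 204 min = 11:15.
The burn-in test ends at 11:15 + 120 min = 13:15.
Shipping prep starts at 13:15 − 120 min = 11:15.
Packaging is bounded by shipping prep, so the earliest it can start is 11:15.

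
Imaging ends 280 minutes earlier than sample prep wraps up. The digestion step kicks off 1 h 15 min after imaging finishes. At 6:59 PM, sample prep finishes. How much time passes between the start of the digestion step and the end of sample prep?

3 h 25 min

Imaging ends at 6:59 PM − 280 min = 2:19 PM.
The digestion step starts at 2:19 PM + 75 min = 3:34 PM.
From 3:34 PM to 6:59 PM is 3 h 25 min.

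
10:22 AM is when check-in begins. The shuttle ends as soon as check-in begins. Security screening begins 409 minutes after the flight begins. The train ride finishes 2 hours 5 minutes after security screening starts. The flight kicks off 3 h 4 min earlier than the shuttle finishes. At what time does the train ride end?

The shuttle ends at 10:22 AM.
The flight starts at 10:22 AM − 184 min = 7:18 AM.
Security screening starts at 7:18 AM + 409 min = 2:07 PM.
The train ride ends at 2:07 PM + 125 min = 4:12 PM.

4:12 PM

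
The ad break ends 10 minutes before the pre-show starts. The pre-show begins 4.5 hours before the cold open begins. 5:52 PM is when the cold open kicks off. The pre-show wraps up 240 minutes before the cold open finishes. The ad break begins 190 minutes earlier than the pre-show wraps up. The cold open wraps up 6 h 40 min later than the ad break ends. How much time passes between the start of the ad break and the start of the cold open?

5 h 10 min

The pre-show starts at 5:52 PM − 270 min = 1:22 PM.
The ad break ends at 1:22 PM − 10 min = 1:12 PM.
The cold open ends at 1:12 PM + 400 min = 7:52 PM.
The pre-show ends at 7:52 PM − 240 min = 3:52 PM.
The ad break starts at 3:52 PM − 190 min = 12:42 PM.
From 12:42 PM to 5:52 PM is 5 h 10 min.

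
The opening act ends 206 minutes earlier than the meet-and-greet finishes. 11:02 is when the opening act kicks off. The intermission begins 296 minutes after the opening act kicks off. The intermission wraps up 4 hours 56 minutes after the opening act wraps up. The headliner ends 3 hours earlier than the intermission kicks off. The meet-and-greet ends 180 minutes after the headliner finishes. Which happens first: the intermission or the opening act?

The intermission starts at 11:02 + 296 min = 15:58.
The intermission starts at 15:58 and the opening act starts at 11:02, so the opening act is first.

the opening act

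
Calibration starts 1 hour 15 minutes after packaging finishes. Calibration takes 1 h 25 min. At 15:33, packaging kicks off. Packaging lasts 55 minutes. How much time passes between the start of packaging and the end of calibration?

Packaging ends at 15:33 + 55 min = 16:28.
Calibration starts at 16:28 + 75 min = 17:43.
Calibration ends at 17:43 + 85 min = 19:08.
From 15:33 to 19:08 is 3 hours 35 minutes.

3 hours 35 minutes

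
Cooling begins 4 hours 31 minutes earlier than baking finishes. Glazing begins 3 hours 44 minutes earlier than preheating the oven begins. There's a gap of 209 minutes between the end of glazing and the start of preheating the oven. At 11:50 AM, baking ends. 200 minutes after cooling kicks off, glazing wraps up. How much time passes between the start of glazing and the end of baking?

Cooling starts at 11:50 AM − 271 min = 7:19 AM.
Glazing ends at 7:19 AM + 200 min = 10:39 AM.
Preheating the oven starts at 10:39 AM + 209 min = 2:08 PM.
Glazing starts at 2:08 PM − 224 min = 10:24 AM.
From 10:24 AM to 11:50 AM is 86 minutes.

86 minutes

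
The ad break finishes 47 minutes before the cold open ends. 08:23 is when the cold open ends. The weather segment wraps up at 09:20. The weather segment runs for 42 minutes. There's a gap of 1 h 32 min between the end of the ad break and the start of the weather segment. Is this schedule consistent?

No

The ad break ends at 08:23 − 47 min = 07:36.
The weather segment starts at 07:36 + 92 min = 09:08.
The weather segment ends at 09:08 + 42 min = 09:50.
But the weather segment is also said to end at 09:20 — a 30-minute conflict.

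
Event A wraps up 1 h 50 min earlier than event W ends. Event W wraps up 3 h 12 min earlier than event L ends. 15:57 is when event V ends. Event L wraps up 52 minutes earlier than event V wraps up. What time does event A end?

10:03

Event L ends at 15:57 − 52 min = 15:05.
Event W ends at 15:05 − 192 min = 11:53.
Event A ends at 11:53 − 110 min = 10:03.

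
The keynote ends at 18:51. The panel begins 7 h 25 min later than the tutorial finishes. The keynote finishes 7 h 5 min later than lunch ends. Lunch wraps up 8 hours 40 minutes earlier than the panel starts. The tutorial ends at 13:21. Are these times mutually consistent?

No

The panel starts at 13:21 + 445 min = 20:46.
Lunch ends at 20:46 − 520 min = 12:06.
The keynote ends at 12:06 + 425 min = 19:11.
But the keynote is also said to end at 18:51 — a 20-minute conflict.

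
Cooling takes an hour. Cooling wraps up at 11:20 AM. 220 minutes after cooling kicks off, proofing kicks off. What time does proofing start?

Cooling starts at 11:20 AM − 60 min = 10:20 AM.
Proofing starts at 10:20 AM + 220 min = 2:00 PM.

2:00 PM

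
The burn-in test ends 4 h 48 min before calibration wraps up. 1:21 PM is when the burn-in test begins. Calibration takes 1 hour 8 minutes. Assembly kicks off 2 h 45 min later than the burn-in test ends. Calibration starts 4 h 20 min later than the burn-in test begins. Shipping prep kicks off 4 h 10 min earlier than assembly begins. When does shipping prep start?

12:36 PM

Calibration starts at 1:21 PM + 260 min = 5:41 PM.
Calibration ends at 5:41 PM + 68 min = 6:49 PM.
The burn-in test ends at 6:49 PM − 288 min = 2:01 PM.
Assembly starts at 2:01 PM + 165 min = 4:46 PM.
Shipping prep starts at 4:46 PM − 250 min = 12:36 PM.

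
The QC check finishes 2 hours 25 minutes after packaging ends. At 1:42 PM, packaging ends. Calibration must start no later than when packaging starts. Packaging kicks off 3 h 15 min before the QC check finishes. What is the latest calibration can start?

12:52 PM

The QC check ends at 1:42 PM + 145 min = 4:07 PM.
Packaging starts at 4:07 PM − 195 min = 12:52 PM.
Calibration is bounded by packaging, so the latest it can start is 12:52 PM.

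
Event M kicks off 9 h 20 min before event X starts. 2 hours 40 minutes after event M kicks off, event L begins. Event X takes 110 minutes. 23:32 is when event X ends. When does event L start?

Event X starts at 23:32 − 110 min = 21:42.
Event M starts at 21:42 − 560 min = 12:22.
Event L starts at 12:22 + 160 min = 15:02.

15:02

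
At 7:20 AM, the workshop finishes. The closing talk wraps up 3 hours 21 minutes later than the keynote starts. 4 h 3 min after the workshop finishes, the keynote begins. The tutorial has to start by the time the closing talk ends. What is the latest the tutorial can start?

The keynote starts at 7:20 AM + 243 min = 11:23 AM.
The closing talk ends at 11:23 AM + 201 min = 2:44 PM.
The tutorial is bounded by the closing talk, so the latest it can start is 2:44 PM.

2:44 PM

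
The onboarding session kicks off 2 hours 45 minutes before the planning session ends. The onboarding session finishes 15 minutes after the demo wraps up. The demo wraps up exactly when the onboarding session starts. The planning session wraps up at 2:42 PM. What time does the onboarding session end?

12:12 PM

The onboarding session starts at 2:42 PM − 165 min = 11:57 AM.
So the demo ends at 11:57 AM.
The onboarding session ends at 11:57 AM + 15 min = 12:12 PM.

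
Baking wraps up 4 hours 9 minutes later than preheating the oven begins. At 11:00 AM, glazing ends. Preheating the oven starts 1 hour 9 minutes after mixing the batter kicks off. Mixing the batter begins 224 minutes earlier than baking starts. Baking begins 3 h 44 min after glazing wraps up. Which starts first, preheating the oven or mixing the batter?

mixing the batter

Baking starts at 11:00 AM + 224 min = 2:44 PM.
Mixing the batter starts at 2:44 PM − 224 min = 11:00 AM.
Preheating the oven starts at 11:00 AM + 69 min = 12:09 PM.
Preheating the oven starts at 12:09 PM and mixing the batter starts at 11:00 AM, so mixing the batter is first.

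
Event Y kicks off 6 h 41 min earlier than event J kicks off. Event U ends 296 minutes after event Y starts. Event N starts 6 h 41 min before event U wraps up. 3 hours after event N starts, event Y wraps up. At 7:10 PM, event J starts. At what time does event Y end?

1:44 PM

Event Y starts at 7:10 PM − 401 min = 12:29 PM.
Event U ends at 12:29 PM + 296 min = 5:25 PM.
Event N starts at 5:25 PM − 401 min = 10:44 AM.
Event Y ends at 10:44 AM + 180 min = 1:44 PM.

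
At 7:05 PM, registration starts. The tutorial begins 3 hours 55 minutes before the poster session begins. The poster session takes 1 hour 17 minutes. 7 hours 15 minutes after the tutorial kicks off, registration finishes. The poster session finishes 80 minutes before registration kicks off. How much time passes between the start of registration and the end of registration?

43 minutes

The poster session ends at 7:05 PM − 80 min = 5:45 PM.
The poster session starts at 5:45 PM − 77 min = 4:28 PM.
The tutorial starts at 4:28 PM − 235 min = 12:33 PM.
Registration ends at 12:33 PM + 435 min = 7:48 PM.
From 7:05 PM to 7:48 PM is 43 minutes.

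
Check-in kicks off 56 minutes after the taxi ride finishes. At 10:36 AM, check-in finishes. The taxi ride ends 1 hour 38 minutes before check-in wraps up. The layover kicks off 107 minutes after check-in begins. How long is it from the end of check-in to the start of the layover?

The taxi ride ends at 10:36 AM − 98 min = 8:58 AM.
Check-in starts at 8:58 AM + 56 min = 9:54 AM.
The layover starts at 9:54 AM + 107 min = 11:41 AM.
From 10:36 AM to 11:41 AM is 1 hour 5 minutes.

1 hour 5 minutes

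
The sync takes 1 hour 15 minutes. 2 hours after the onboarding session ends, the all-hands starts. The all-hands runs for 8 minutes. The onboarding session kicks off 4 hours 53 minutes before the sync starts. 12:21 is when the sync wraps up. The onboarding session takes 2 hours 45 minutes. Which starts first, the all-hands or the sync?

the all-hands

The sync starts at 12:21 − 75 min = 11:06.
The onboarding session starts at 11:06 − 293 min = 06:13.
The onboarding session ends at 06:13 + 165 min = 08:58.
The all-hands starts at 08:58 + 120 min = 10:58.
The all-hands starts at 10:58 and the sync starts at 11:06, so the all-hands is first.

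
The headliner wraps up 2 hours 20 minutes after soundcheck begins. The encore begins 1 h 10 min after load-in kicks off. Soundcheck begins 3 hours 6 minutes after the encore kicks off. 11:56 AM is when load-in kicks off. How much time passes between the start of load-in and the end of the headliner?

396 minutes

The encore starts at 11:56 AM + 70 min = 1:06 PM.
Soundcheck starts at 1:06 PM + 186 min = 4:12 PM.
The headliner ends at 4:12 PM + 140 min = 6:32 PM.
From 11:56 AM to 6:32 PM is 396 minutes.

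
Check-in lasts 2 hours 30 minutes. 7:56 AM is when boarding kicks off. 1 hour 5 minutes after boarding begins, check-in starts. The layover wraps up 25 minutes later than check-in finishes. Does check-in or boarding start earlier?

Check-in starts at 7:56 AM + 65 min = 9:01 AM.
Check-in starts at 9:01 AM and boarding starts at 7:56 AM, so boarding is first.

boarding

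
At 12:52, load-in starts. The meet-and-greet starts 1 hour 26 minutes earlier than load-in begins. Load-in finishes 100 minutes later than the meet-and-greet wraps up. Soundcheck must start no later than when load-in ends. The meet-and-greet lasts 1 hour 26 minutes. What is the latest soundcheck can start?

The meet-and-greet starts at 12:52 − 86 min = 11:26.
The meet-and-greet ends at 11:26 + 86 min = 12:52.
Load-in ends at 12:52 + 100 min = 14:32.
Soundcheck is bounded by load-in, so the latest it can start is 14:32.

14:32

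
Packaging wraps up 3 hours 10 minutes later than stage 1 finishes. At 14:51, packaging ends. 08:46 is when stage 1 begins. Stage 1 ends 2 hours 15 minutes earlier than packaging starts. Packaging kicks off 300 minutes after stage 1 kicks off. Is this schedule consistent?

No

Packaging starts at 08:46 + 300 min = 13:46.
Stage 1 ends at 13:46 − 135 min = 11:31.
Packaging ends at 11:31 + 190 min = 14:41.
But packaging is also said to end at 14:51 — a 10-minute conflict.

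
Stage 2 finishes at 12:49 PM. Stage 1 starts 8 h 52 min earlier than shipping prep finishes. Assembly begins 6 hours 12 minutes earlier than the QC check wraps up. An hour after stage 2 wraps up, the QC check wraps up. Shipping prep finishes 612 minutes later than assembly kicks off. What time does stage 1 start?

The QC check ends at 12:49 PM + 60 min = 1:49 PM.
Assembly starts at 1:49 PM − 372 min = 7:37 AM.
Shipping prep ends at 7:37 AM + 612 min = 5:49 PM.
Stage 1 starts at 5:49 PM − 532 min = 8:57 AM.

8:57 AM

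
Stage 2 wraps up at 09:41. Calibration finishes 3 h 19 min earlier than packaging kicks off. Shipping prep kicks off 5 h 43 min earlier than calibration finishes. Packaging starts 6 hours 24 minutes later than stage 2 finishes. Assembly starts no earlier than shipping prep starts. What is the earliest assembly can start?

07:03

Packaging starts at 09:41 + 384 min = 16:05.
Calibration ends at 16:05 − 199 min = 12:46.
Shipping prep starts at 12:46 − 343 min = 07:03.
Assembly is bounded by shipping prep, so the earliest it can start is 07:03.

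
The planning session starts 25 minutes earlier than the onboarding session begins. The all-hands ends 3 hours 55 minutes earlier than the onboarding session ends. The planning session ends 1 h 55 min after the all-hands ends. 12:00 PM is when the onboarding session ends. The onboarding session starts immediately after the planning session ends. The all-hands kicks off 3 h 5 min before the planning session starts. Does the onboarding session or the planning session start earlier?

The all-hands ends at 12:00 PM − 235 min = 8:05 AM.
The planning session ends at 8:05 AM + 115 min = 10:00 AM.
So the onboarding session starts at 10:00 AM.
The planning session starts at 10:00 AM − 25 min = 9:35 AM.
The onboarding session starts at 10:00 AM and the planning session starts at 9:35 AM, so the planning session is first.

the planning session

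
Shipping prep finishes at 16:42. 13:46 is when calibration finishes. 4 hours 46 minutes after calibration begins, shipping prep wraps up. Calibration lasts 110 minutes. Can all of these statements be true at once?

Calibration starts at 13:46 − 110 min = 11:56.
Shipping prep ends at 11:56 + 286 min = 16:42.
That matches the stated 16:42, so the schedule is consistent.

Yes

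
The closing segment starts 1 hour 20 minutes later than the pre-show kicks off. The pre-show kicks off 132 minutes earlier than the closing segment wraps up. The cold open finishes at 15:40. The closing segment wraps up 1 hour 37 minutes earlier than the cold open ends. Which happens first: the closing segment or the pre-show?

the pre-show

The closing segment ends at 15:40 − 97 min = 14:03.
The pre-show starts at 14:03 − 132 min = 11:51.
The closing segment starts at 11:51 + 80 min = 13:11.
The closing segment starts at 13:11 and the pre-show starts at 11:51, so the pre-show is first.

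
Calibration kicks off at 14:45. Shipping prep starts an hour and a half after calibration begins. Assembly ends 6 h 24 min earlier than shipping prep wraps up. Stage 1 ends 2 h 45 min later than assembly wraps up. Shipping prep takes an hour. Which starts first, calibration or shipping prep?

Shipping prep starts at 14:45 + 90 min = 16:15.
Calibration starts at 14:45 and shipping prep starts at 16:15, so calibration is first.

calibration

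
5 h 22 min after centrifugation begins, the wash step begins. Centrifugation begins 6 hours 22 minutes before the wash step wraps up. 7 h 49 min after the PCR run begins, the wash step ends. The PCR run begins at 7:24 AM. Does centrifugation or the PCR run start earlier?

the PCR run

The wash step ends at 7:24 AM + 469 min = 3:13 PM.
Centrifugation starts at 3:13 PM − 382 min = 8:51 AM.
Centrifugation starts at 8:51 AM and the PCR run starts at 7:24 AM, so the PCR run is first.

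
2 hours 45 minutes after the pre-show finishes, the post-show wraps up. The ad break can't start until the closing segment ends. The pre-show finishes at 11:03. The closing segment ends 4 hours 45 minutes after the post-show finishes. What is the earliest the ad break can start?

The post-show ends at 11:03 + 165 min = 13:48.
The closing segment ends at 13:48 + 285 min = 18:33.
The ad break is bounded by the closing segment, so the earliest it can start is 18:33.

18:33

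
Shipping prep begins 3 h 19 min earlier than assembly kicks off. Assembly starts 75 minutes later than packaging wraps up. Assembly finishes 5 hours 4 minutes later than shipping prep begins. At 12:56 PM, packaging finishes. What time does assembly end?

3:56 PM

Assembly starts at 12:56 PM + 75 min = 2:11 PM.
Shipping prep starts at 2:11 PM − 199 min = 10:52 AM.
Assembly ends at 10:52 AM + 304 min = 3:56 PM.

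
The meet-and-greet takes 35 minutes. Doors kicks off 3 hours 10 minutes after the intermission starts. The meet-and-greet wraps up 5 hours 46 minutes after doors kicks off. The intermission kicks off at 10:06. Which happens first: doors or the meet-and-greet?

doors

Doors starts at 10:06 + 190 min = 13:16.
The meet-and-greet ends at 13:16 + 346 min = 19:02.
The meet-and-greet starts at 19:02 − 35 min = 18:27.
Doors starts at 13:16 and the meet-and-greet starts at 18:27, so doors is first.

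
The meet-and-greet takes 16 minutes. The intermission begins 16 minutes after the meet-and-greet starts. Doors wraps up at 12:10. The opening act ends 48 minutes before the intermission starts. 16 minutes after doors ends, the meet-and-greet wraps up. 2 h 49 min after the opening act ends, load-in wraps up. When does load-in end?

The meet-and-greet ends at 12:10 + 16 min = 12:26.
The meet-and-greet starts at 12:26 − 16 min = 12:10.
The intermission starts at 12:10 + 16 min = 12:26.
The opening act ends at 12:26 − 48 min = 11:38.
Load-in ends at 11:38 + 169 min = 14:27.

14:27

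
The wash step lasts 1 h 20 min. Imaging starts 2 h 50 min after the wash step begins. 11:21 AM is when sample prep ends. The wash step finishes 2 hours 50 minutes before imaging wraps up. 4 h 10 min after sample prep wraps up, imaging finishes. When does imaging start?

2:11 PM

Imaging ends at 11:21 AM + 250 min = 3:31 PM.
The wash step ends at 3:31 PM − 170 min = 12:41 PM.
The wash step starts at 12:41 PM − 80 min = 11:21 AM.
Imaging starts at 11:21 AM + 170 min = 2:11 PM.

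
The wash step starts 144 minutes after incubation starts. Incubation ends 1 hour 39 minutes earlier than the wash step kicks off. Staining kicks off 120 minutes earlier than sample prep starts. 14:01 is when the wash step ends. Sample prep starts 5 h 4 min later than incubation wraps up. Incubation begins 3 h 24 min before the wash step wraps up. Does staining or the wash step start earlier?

the wash step

Incubation starts at 14:01 − 204 min = 10:37.
The wash step starts at 10:37 + 144 min = 13:01.
Incubation ends at 13:01 − 99 min = 11:22.
Sample prep starts at 11:22 + 304 min = 16:26.
Staining starts at 16:26 − 120 min = 14:26.
Staining starts at 14:26 and the wash step starts at 13:01, so the wash step is first.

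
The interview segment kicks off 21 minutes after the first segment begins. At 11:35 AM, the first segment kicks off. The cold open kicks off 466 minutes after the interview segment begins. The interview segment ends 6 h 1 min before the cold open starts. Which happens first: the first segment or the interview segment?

the first segment

The interview segment starts at 11:35 AM + 21 min = 11:56 AM.
The first segment starts at 11:35 AM and the interview segment starts at 11:56 AM, so the first segment is first.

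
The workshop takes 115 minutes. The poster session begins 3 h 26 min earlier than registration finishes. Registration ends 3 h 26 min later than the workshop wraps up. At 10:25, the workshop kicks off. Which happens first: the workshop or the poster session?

the workshop

The workshop ends at 10:25 + 115 min = 12:20.
Registration ends at 12:20 + 206 min = 15:46.
The poster session starts at 15:46 − 206 min = 12:20.
The workshop starts at 10:25 and the poster session starts at 12:20, so the workshop is first.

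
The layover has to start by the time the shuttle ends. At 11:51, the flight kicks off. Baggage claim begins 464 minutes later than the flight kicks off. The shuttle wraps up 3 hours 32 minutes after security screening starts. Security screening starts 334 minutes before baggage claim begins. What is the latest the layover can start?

17:33

Baggage claim starts at 11:51 + 464 min = 19:35.
Security screening starts at 19:35 − 334 min = 14:01.
The shuttle ends at 14:01 + 212 min = 17:33.
The layover is bounded by the shuttle, so the latest it can start is 17:33.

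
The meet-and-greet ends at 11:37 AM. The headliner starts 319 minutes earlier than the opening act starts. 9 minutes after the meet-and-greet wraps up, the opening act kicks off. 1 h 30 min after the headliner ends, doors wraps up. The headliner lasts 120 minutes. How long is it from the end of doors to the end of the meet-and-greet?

The opening act starts at 11:37 AM + 9 min = 11:46 AM.
The headliner starts at 11:46 AM − 319 min = 6:27 AM.
The headliner ends at 6:27 AM + 120 min = 8:27 AM.
Doors ends at 8:27 AM + 90 min = 9:57 AM.
From 9:57 AM to 11:37 AM is 100 minutes.

100 minutes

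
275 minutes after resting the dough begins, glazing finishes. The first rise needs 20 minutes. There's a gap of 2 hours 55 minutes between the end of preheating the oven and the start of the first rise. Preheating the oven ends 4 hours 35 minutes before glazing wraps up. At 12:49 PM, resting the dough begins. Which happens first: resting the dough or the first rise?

resting the dough

Glazing ends at 12:49 PM + 275 min = 5:24 PM.
Preheating the oven ends at 5:24 PM − 275 min = 12:49 PM.
The first rise starts at 12:49 PM + 175 min = 3:44 PM.
Resting the dough starts at 12:49 PM and the first rise starts at 3:44 PM, so resting the dough is first.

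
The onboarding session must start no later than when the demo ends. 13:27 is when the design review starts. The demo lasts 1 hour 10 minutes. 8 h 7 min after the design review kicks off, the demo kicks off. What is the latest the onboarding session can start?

22:44

The demo starts at 13:27 + 487 min = 21:34.
The demo ends at 21:34 + 70 min = 22:44.
The onboarding session is bounded by the demo, so the latest it can start is 22:44.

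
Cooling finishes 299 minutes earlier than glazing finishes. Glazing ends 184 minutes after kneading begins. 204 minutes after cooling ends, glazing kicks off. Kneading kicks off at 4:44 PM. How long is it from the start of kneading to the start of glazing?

Glazing ends at 4:44 PM + 184 min = 7:48 PM.
Cooling ends at 7:48 PM − 299 min = 2:49 PM.
Glazing starts at 2:49 PM + 204 min = 6:13 PM.
From 4:44 PM to 6:13 PM is 1 hour 29 minutes.

1 hour 29 minutes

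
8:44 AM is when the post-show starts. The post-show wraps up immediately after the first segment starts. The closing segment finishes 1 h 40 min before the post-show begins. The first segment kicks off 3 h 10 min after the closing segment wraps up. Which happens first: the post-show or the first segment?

the post-show

The closing segment ends at 8:44 AM − 100 min = 7:04 AM.
The first segment starts at 7:04 AM + 190 min = 10:14 AM.
The post-show starts at 8:44 AM and the first segment starts at 10:14 AM, so the post-show is first.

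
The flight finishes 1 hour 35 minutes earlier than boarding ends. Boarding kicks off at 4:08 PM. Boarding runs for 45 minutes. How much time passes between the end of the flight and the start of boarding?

50 minutes

Boarding ends at 4:08 PM + 45 min = 4:53 PM.
The flight ends at 4:53 PM − 95 min = 3:18 PM.
From 3:18 PM to 4:08 PM is 50 minutes.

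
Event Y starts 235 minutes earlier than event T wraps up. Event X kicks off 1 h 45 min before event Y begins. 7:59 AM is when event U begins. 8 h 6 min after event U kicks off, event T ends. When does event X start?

Event T ends at 7:59 AM + 486 min = 4:05 PM.
Event Y starts at 4:05 PM − 235 min = 12:10 PM.
Event X starts at 12:10 PM − 105 min = 10:25 AM.

10:25 AM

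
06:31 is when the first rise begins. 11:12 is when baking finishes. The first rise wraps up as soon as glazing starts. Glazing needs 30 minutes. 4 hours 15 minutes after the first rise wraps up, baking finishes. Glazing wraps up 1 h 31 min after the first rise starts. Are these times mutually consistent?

No

Glazing ends at 06:31 + 91 min = 08:02.
Glazing starts at 08:02 − 30 min = 07:32.
So the first rise ends at 07:32.
Baking ends at 07:32 + 255 min = 11:47.
But baking is also said to end at 11:12 — a 35-minute conflict.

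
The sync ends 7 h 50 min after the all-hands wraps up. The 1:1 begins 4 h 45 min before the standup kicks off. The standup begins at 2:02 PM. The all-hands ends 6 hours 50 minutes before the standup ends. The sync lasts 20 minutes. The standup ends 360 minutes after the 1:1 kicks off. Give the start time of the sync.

3:57 PM

The 1:1 starts at 2:02 PM − 285 min = 9:17 AM.
The standup ends at 9:17 AM + 360 min = 3:17 PM.
The all-hands ends at 3:17 PM − 410 min = 8:27 AM.
The sync ends at 8:27 AM + 470 min = 4:17 PM.
The sync starts at 4:17 PM − 20 min = 3:57 PM.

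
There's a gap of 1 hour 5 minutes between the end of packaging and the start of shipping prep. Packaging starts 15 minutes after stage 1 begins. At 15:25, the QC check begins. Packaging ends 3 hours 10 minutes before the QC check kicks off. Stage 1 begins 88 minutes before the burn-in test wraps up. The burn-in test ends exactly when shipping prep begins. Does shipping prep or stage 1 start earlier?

Packaging ends at 15:25 − 190 min = 12:15.
Shipping prep starts at 12:15 + 65 min = 13:20.
So the burn-in test ends at 13:20.
Stage 1 starts at 13:20 − 88 min = 11:52.
Shipping prep starts at 13:20 and stage 1 starts at 11:52, so stage 1 is first.

stage 1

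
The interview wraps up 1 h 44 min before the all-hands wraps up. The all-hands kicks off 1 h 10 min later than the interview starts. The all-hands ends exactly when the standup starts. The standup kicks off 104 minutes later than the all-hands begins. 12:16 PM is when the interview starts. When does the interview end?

1:26 PM

The all-hands starts at 12:16 PM + 70 min = 1:26 PM.
The standup starts at 1:26 PM + 104 min = 3:10 PM.
So the all-hands ends at 3:10 PM.
The interview ends at 3:10 PM − 104 min = 1:26 PM.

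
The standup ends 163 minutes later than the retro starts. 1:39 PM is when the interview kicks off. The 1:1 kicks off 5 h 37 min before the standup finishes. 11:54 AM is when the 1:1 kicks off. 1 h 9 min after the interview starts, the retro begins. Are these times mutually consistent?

The retro starts at 1:39 PM + 69 min = 2:48 PM.
The standup ends at 2:48 PM + 163 min = 5:31 PM.
The 1:1 starts at 5:31 PM − 337 min = 11:54 AM.
That matches the stated 11:54 AM, so the schedule is consistent.

Yes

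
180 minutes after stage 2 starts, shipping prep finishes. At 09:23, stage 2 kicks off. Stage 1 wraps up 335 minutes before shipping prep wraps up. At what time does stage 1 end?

Shipping prep ends at 09:23 + 180 min = 12:23.
Stage 1 ends at 12:23 − 335 min = 06:48.

06:48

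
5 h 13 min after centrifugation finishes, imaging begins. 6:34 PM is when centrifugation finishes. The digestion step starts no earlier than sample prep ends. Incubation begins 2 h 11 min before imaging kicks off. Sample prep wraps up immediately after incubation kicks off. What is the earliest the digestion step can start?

Imaging starts at 6:34 PM + 313 min = 11:47 PM.
Incubation starts at 11:47 PM − 131 min = 9:36 PM.
So sample prep ends at 9:36 PM.
The digestion step is bounded by sample prep, so the earliest it can start is 9:36 PM.

9:36 PM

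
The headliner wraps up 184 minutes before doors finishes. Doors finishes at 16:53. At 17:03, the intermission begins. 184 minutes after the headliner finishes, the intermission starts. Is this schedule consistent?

The headliner ends at 16:53 − 184 min = 13:49.
The intermission starts at 13:49 + 184 min = 16:53.
But the intermission is also said to start at 17:03 — a 10-minute conflict.

No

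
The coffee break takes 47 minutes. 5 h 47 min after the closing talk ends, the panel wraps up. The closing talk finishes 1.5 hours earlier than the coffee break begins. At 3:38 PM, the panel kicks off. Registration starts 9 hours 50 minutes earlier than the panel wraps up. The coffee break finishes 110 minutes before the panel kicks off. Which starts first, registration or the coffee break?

The coffee break ends at 3:38 PM − 110 min = 1:48 PM.
The coffee break starts at 1:48 PM − 47 min = 1:01 PM.
The closing talk ends at 1:01 PM − 90 min = 11:31 AM.
The panel ends at 11:31 AM + 347 min = 5:18 PM.
Registration starts at 5:18 PM − 590 min = 7:28 AM.
Registration starts at 7:28 AM and the coffee break starts at 1:01 PM, so registration is first.

registration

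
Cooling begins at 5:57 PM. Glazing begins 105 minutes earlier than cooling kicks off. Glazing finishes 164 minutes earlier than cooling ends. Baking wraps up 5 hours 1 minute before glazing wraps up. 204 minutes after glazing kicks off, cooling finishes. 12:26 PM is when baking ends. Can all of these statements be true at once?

No

Glazing starts at 5:57 PM − 105 min = 4:12 PM.
Cooling ends at 4:12 PM + 204 min = 7:36 PM.
Glazing ends at 7:36 PM − 164 min = 4:52 PM.
Baking ends at 4:52 PM − 301 min = 11:51 AM.
But baking is also said to end at 12:26 PM — a 35-minute conflict.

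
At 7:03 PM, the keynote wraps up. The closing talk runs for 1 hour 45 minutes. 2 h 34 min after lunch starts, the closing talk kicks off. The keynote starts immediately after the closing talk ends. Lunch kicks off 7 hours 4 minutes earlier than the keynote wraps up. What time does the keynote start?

4:18 PM

Lunch starts at 7:03 PM − 424 min = 11:59 AM.
The closing talk starts at 11:59 AM + 154 min = 2:33 PM.
The closing talk ends at 2:33 PM + 105 min = 4:18 PM.
So the keynote starts at 4:18 PM.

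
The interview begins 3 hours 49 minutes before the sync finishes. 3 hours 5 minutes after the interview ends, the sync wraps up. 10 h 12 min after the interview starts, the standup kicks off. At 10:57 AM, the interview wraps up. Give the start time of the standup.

8:25 PM

The sync ends at 10:57 AM + 185 min = 2:02 PM.
The interview starts at 2:02 PM − 229 min = 10:13 AM.
The standup starts at 10:13 AM + 612 min = 8:25 PM.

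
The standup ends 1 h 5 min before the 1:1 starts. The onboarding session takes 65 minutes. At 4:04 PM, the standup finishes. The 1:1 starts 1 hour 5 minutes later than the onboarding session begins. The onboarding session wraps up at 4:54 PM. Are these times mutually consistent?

The onboarding session starts at 4:54 PM − 65 min = 3:49 PM.
The 1:1 starts at 3:49 PM + 65 min = 4:54 PM.
The standup ends at 4:54 PM − 65 min = 3:49 PM.
But the standup is also said to end at 4:04 PM — a 15-minute conflict.

No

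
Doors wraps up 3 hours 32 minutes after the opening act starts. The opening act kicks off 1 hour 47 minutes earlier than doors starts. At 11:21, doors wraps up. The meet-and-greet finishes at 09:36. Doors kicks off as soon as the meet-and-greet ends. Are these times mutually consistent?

Doors starts at 09:36.
The opening act starts at 09:36 − 107 min = 07:49.
Doors ends at 07:49 + 212 min = 11:21.
That matches the stated 11:21, so the schedule is consistent.

Yes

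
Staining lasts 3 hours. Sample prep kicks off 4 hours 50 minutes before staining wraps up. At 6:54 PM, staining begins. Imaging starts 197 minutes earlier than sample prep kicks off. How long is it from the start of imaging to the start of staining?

Staining ends at 6:54 PM + 180 min = 9:54 PM.
Sample prep starts at 9:54 PM − 290 min = 5:04 PM.
Imaging starts at 5:04 PM − 197 min = 1:47 PM.
From 1:47 PM to 6:54 PM is 307 minutes.

307 minutes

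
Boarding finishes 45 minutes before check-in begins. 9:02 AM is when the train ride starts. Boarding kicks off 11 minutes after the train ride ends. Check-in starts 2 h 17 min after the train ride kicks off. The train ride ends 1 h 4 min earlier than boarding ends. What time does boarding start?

Check-in starts at 9:02 AM + 137 min = 11:19 AM.
Boarding ends at 11:19 AM − 45 min = 10:34 AM.
The train ride ends at 10:34 AM − 64 min = 9:30 AM.
Boarding starts at 9:30 AM + 11 min = 9:41 AM.

9:41 AM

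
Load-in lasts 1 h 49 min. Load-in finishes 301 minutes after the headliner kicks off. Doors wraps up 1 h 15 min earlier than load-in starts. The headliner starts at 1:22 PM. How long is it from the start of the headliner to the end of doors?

Load-in ends at 1:22 PM + 301 min = 6:23 PM.
Load-in starts at 6:23 PM − 109 min = 4:34 PM.
Doors ends at 4:34 PM − 75 min = 3:19 PM.
From 1:22 PM to 3:19 PM is 117 minutes.

117 minutes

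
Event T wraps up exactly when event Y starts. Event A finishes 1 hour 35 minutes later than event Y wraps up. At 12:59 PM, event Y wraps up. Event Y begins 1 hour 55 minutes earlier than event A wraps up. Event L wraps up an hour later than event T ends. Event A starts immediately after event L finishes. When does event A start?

Event A ends at 12:59 PM + 95 min = 2:34 PM.
Event Y starts at 2:34 PM − 115 min = 12:39 PM.
So event T ends at 12:39 PM.
Event L ends at 12:39 PM + 60 min = 1:39 PM.
So event A starts at 1:39 PM.

1:39 PM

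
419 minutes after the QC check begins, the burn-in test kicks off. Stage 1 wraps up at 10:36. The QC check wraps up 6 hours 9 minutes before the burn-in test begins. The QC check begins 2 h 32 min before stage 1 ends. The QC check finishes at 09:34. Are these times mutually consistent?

The QC check starts at 10:36 − 152 min = 08:04.
The burn-in test starts at 08:04 + 419 min = 15:03.
The QC check ends at 15:03 − 369 min = 08:54.
But the QC check is also said to end at 09:34 — a 40-minute conflict.

No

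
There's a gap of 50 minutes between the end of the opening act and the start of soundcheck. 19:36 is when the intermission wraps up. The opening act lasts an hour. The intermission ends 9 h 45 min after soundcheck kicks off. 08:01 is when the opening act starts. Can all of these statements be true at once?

The opening act ends at 08:01 + 60 min = 09:01.
Soundcheck starts at 09:01 + 50 min = 09:51.
The intermission ends at 09:51 + 585 min = 19:36.
That matches the stated 19:36, so the schedule is consistent.

Yes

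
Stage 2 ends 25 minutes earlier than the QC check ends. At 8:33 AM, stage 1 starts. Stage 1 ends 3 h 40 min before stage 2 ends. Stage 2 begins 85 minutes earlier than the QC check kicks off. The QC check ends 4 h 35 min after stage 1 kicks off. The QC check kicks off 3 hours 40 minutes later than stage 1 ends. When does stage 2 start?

The QC check ends at 8:33 AM + 275 min = 1:08 PM.
Stage 2 ends at 1:08 PM − 25 min = 12:43 PM.
Stage 1 ends at 12:43 PM − 220 min = 9:03 AM.
The QC check starts at 9:03 AM + 220 min = 12:43 PM.
Stage 2 starts at 12:43 PM − 85 min = 11:18 AM.

11:18 AM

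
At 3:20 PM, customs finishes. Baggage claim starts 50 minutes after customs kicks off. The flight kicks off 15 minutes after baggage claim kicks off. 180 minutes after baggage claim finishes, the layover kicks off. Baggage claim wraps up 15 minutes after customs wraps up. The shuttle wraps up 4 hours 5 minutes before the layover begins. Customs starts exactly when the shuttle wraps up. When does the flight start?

Baggage claim ends at 3:20 PM + 15 min = 3:35 PM.
The layover starts at 3:35 PM + 180 min = 6:35 PM.
The shuttle ends at 6:35 PM − 245 min = 2:30 PM.
So customs starts at 2:30 PM.
Baggage claim starts at 2:30 PM + 50 min = 3:20 PM.
The flight starts at 3:20 PM + 15 min = 3:35 PM.

3:35 PM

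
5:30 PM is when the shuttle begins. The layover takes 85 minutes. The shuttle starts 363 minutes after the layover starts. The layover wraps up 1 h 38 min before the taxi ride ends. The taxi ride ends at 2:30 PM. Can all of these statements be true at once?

Yes

The layover ends at 2:30 PM − 98 min = 12:52 PM.
The layover starts at 12:52 PM − 85 min = 11:27 AM.
The shuttle starts at 11:27 AM + 363 min = 5:30 PM.
That matches the stated 5:30 PM, so the schedule is consistent.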